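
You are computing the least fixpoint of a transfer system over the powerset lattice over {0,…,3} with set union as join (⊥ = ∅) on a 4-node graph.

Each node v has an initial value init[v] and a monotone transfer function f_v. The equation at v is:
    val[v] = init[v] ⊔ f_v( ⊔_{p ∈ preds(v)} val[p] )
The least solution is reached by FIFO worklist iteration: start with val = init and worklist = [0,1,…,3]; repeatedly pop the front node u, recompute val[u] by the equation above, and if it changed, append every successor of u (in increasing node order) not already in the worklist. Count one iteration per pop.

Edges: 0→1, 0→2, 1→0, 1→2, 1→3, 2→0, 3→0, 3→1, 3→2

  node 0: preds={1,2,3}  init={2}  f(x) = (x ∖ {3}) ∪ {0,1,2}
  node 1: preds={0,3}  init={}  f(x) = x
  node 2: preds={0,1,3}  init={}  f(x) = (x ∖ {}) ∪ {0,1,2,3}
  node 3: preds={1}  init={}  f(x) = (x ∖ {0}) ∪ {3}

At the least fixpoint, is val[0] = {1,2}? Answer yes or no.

no

Worklist (9 pops):
  #1 pop 0: in={} → {0,1,2} (was {2}); enqueue []
  #2 pop 1: in={0,1,2} → {0,1,2} (was {}); enqueue [0]
  #3 pop 2: in={0,1,2} → {0,1,2,3} (was {}); enqueue []
  #4 pop 3: in={0,1,2} → {1,2,3} (was {}); enqueue [1,2]
  #5 pop 0: in={0,1,2,3} → {0,1,2} (no change)
  #6 pop 1: in={0,1,2,3} → {0,1,2,3} (was {0,1,2}); enqueue [0,3]
  #7 pop 2: in={0,1,2,3} → {0,1,2,3} (no change)
  #8 pop 0: in={0,1,2,3} → {0,1,2} (no change)
  #9 pop 3: in={0,1,2,3} → {1,2,3} (no change)

Fixpoint:
  val[0] = {0,1,2}
  val[1] = {0,1,2,3}
  val[2] = {0,1,2,3}
  val[3] = {1,2,3}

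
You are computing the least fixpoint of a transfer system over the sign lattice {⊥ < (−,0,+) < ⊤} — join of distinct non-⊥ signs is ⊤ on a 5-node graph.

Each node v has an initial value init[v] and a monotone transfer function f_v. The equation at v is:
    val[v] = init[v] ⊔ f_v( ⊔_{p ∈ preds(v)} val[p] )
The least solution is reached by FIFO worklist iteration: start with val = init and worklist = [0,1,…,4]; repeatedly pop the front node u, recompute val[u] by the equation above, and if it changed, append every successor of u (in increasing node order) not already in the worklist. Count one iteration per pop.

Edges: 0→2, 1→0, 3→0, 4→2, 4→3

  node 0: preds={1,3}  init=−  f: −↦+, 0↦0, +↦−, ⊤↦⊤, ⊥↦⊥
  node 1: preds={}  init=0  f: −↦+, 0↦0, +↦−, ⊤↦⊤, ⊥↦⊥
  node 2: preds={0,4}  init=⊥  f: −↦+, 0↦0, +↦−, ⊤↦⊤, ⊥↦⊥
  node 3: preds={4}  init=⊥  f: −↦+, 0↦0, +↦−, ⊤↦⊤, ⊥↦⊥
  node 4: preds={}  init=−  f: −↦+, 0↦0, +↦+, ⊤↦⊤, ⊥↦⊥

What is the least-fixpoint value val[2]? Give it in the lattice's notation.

Iteration log — 6 steps:
  step 1. node 0  ⊔preds=0  new=⊤  old=−  +wl: 
  step 2. node 1  ⊔preds=⊥  new=0  stable
  step 3. node 2  ⊔preds=⊤  new=⊤  old=⊥  +wl: 
  step 4. node 3  ⊔preds=−  new=+  old=⊥  +wl: 0
  step 5. node 4  ⊔preds=⊥  new=−  stable
  step 6. node 0  ⊔preds=⊤  new=⊤  stable

Least fixpoint reached:
  node 0: ⊤
  node 1: 0
  node 2: ⊤
  node 3: +
  node 4: −

⊤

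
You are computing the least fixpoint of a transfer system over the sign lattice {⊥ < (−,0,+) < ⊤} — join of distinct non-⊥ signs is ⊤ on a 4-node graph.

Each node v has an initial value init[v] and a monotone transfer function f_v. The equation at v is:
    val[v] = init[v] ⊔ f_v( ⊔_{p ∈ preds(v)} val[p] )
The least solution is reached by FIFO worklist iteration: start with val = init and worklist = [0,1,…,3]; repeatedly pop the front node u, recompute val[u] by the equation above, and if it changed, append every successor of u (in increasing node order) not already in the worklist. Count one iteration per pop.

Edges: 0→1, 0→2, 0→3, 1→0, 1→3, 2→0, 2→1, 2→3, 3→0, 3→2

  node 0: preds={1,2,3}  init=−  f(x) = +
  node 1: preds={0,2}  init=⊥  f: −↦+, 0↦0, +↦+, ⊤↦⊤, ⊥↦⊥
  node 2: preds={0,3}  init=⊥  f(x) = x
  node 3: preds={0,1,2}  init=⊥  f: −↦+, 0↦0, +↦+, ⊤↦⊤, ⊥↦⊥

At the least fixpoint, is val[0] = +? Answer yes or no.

Iteration log — 7 steps:
  step 1. node 0  ⊔preds=⊥  new=⊤  old=−  +wl: 
  step 2. node 1  ⊔preds=⊤  new=⊤  old=⊥  +wl: 0
  step 3. node 2  ⊔preds=⊤  new=⊤  old=⊥  +wl: 1
  step 4. node 3  ⊔preds=⊤  new=⊤  old=⊥  +wl: 2
  step 5. node 0  ⊔preds=⊤  new=⊤  stable
  step 6. node 1  ⊔preds=⊤  new=⊤  stable
  step 7. node 2  ⊔preds=⊤  new=⊤  stable

Least fixpoint reached:
  node 0: ⊤
  node 1: ⊤
  node 2: ⊤
  node 3: ⊤

no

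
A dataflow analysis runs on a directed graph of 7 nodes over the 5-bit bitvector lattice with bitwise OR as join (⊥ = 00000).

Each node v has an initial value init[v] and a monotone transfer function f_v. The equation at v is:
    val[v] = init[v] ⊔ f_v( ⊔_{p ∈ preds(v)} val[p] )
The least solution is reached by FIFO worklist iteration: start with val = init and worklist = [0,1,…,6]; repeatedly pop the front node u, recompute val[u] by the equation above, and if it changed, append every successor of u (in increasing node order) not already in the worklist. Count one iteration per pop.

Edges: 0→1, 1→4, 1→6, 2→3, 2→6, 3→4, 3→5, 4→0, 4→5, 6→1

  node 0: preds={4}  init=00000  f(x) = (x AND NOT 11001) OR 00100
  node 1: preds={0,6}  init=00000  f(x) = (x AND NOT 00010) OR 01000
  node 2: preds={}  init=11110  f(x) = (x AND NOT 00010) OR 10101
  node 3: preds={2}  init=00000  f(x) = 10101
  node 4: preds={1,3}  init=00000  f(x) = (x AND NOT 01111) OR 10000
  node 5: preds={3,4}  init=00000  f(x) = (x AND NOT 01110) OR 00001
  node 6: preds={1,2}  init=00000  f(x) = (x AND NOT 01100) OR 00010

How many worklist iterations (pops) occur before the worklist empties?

Worklist (11 pops):
  #1 pop 0: in=00000 → 00100 (was 00000); enqueue []
  #2 pop 1: in=00100 → 01100 (was 00000); enqueue []
  #3 pop 2: in=00000 → 11111 (was 11110); enqueue []
  #4 pop 3: in=11111 → 10101 (was 00000); enqueue []
  #5 pop 4: in=11101 → 10000 (was 00000); enqueue [0]
  #6 pop 5: in=10101 → 10001 (was 00000); enqueue []
  #7 pop 6: in=11111 → 10011 (was 00000); enqueue [1]
  #8 pop 0: in=10000 → 00100 (no change)
  #9 pop 1: in=10111 → 11101 (was 01100); enqueue [4,6]
  #10 pop 4: in=11101 → 10000 (no change)
  #11 pop 6: in=11111 → 10011 (no change)

Fixpoint:
  val[0] = 00100
  val[1] = 11101
  val[2] = 11111
  val[3] = 10101
  val[4] = 10000
  val[5] = 10001
  val[6] = 10011

11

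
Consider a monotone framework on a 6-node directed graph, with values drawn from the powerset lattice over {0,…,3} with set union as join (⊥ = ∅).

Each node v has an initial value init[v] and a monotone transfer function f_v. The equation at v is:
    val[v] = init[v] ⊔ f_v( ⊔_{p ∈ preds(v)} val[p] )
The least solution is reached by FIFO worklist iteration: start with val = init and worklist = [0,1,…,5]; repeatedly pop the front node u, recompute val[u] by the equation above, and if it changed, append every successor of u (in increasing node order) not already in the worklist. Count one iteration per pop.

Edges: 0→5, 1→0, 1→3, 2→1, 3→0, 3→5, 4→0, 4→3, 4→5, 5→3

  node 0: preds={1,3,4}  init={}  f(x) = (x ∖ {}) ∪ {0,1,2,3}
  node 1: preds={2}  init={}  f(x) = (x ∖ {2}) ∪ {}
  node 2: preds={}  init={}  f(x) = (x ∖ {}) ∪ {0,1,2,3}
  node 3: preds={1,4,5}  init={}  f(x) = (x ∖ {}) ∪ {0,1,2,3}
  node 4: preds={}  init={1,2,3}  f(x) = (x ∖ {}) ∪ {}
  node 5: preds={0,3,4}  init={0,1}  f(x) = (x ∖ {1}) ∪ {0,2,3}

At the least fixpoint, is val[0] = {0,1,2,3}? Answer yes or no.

yes

Iteration log — 9 steps:
  step 1. node 0  ⊔preds={1,2,3}  new={0,1,2,3}  old={}  +wl: 
  step 2. node 1  ⊔preds={}  new={}  stable
  step 3. node 2  ⊔preds={}  new={0,1,2,3}  old={}  +wl: 1
  step 4. node 3  ⊔preds={0,1,2,3}  new={0,1,2,3}  old={}  +wl: 0
  step 5. node 4  ⊔preds={}  new={1,2,3}  stable
  step 6. node 5  ⊔preds={0,1,2,3}  new={0,1,2,3}  old={0,1}  +wl: 3
  step 7. node 1  ⊔preds={0,1,2,3}  new={0,1,3}  old={}  +wl: 
  step 8. node 0  ⊔preds={0,1,2,3}  new={0,1,2,3}  stable
  step 9. node 3  ⊔preds={0,1,2,3}  new={0,1,2,3}  stable

Least fixpoint reached:
  node 0: {0,1,2,3}
  node 1: {0,1,3}
  node 2: {0,1,2,3}
  node 3: {0,1,2,3}
  node 4: {1,2,3}
  node 5: {0,1,2,3}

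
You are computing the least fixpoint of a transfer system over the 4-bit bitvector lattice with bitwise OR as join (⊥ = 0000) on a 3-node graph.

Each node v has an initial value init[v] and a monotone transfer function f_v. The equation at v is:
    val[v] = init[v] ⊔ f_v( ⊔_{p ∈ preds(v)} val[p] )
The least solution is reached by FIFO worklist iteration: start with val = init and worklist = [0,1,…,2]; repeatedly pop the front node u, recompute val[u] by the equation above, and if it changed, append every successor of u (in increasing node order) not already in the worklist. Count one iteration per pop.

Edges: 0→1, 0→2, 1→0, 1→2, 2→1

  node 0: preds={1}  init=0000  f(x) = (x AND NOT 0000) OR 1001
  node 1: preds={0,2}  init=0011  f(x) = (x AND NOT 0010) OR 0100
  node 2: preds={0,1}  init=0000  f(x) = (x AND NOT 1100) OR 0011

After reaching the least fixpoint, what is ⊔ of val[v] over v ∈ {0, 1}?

1111

Worklist (6 pops):
  #1 pop 0: in=0011 → 1011 (was 0000); enqueue []
  #2 pop 1: in=1011 → 1111 (was 0011); enqueue [0]
  #3 pop 2: in=1111 → 0011 (was 0000); enqueue [1]
  #4 pop 0: in=1111 → 1111 (was 1011); enqueue [2]
  #5 pop 1: in=1111 → 1111 (no change)
  #6 pop 2: in=1111 → 0011 (no change)

Fixpoint:
  val[0] = 1111
  val[1] = 1111
  val[2] = 0011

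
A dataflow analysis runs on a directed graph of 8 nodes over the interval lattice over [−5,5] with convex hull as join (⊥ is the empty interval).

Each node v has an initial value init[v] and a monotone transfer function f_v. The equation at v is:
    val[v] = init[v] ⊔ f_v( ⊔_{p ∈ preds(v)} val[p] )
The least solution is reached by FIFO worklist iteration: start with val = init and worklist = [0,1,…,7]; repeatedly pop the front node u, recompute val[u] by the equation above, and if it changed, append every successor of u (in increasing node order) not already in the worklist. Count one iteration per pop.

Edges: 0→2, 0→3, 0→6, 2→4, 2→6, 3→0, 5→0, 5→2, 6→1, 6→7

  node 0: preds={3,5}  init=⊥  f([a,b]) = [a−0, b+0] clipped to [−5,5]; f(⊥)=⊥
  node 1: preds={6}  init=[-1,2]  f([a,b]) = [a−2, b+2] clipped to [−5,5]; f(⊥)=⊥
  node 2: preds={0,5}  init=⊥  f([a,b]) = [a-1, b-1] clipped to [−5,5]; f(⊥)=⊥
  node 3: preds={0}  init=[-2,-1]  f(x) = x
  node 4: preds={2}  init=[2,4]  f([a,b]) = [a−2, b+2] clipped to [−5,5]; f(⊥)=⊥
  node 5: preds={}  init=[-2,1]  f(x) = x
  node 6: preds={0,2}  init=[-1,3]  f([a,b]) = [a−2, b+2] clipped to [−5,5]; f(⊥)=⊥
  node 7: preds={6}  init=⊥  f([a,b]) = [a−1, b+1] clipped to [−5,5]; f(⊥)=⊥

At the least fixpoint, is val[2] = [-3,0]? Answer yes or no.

yes

Iteration log — 10 steps:
  step 1. node 0  ⊔preds=[-2,1]  new=[-2,1]  old=⊥  +wl: 
  step 2. node 1  ⊔preds=[-1,3]  new=[-3,5]  old=[-1,2]  +wl: 
  step 3. node 2  ⊔preds=[-2,1]  new=[-3,0]  old=⊥  +wl: 
  step 4. node 3  ⊔preds=[-2,1]  new=[-2,1]  old=[-2,-1]  +wl: 0
  step 5. node 4  ⊔preds=[-3,0]  new=[-5,4]  old=[2,4]  +wl: 
  step 6. node 5  ⊔preds=⊥  new=[-2,1]  stable
  step 7. node 6  ⊔preds=[-3,1]  new=[-5,3]  old=[-1,3]  +wl: 1
  step 8. node 7  ⊔preds=[-5,3]  new=[-5,4]  old=⊥  +wl: 
  step 9. node 0  ⊔preds=[-2,1]  new=[-2,1]  stable
  step 10. node 1  ⊔preds=[-5,3]  new=[-5,5]  old=[-3,5]  +wl: 

Least fixpoint reached:
  node 0: [-2,1]
  node 1: [-5,5]
  node 2: [-3,0]
  node 3: [-2,1]
  node 4: [-5,4]
  node 5: [-2,1]
  node 6: [-5,3]
  node 7: [-5,4]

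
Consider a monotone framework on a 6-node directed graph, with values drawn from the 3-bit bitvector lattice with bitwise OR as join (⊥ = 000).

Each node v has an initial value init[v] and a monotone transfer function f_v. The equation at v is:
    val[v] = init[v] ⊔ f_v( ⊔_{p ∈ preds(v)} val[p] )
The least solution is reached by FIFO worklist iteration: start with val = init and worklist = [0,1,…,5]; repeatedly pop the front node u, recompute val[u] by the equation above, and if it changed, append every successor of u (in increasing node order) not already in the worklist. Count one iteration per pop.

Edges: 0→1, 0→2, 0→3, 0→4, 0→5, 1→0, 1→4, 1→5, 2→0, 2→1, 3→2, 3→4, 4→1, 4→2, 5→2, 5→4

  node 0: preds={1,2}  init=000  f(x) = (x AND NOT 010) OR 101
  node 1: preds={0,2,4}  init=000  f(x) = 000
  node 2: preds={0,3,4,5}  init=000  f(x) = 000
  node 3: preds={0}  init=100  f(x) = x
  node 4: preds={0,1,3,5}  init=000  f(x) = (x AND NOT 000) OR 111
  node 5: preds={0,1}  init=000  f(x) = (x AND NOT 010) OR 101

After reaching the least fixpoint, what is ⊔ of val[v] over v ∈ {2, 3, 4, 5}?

111

Worklist (9 pops):
  #1 pop 0: in=000 → 101 (was 000); enqueue []
  #2 pop 1: in=101 → 000 (no change)
  #3 pop 2: in=101 → 000 (no change)
  #4 pop 3: in=101 → 101 (was 100); enqueue [2]
  #5 pop 4: in=101 → 111 (was 000); enqueue [1]
  #6 pop 5: in=101 → 101 (was 000); enqueue [4]
  #7 pop 2: in=111 → 000 (no change)
  #8 pop 1: in=111 → 000 (no change)
  #9 pop 4: in=101 → 111 (no change)

Fixpoint:
  val[0] = 101
  val[1] = 000
  val[2] = 000
  val[3] = 101
  val[4] = 111
  val[5] = 101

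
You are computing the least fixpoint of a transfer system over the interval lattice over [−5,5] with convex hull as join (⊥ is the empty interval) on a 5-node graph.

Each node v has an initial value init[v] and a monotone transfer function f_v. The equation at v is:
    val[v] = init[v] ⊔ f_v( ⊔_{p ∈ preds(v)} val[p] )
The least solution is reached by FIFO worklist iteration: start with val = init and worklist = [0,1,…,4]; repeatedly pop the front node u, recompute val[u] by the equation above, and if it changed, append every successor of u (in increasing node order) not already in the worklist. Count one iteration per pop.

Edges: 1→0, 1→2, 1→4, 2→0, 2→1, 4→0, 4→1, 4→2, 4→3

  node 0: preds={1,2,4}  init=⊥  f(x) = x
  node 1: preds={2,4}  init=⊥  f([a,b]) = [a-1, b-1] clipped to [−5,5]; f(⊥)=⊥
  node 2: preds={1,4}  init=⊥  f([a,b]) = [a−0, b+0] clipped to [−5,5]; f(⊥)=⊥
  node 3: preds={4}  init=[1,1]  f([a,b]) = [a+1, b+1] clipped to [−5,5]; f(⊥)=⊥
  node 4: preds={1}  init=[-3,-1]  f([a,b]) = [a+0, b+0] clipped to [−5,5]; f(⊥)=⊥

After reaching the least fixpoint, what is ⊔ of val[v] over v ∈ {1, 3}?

[-5,1]

Worklist (15 pops):
  #1 pop 0: in=[-3,-1] → [-3,-1] (was ⊥); enqueue []
  #2 pop 1: in=[-3,-1] → [-4,-2] (was ⊥); enqueue [0]
  #3 pop 2: in=[-4,-1] → [-4,-1] (was ⊥); enqueue [1]
  #4 pop 3: in=[-3,-1] → [-2,1] (was [1,1]); enqueue []
  #5 pop 4: in=[-4,-2] → [-4,-1] (was [-3,-1]); enqueue [2,3]
  #6 pop 0: in=[-4,-1] → [-4,-1] (was [-3,-1]); enqueue []
  #7 pop 1: in=[-4,-1] → [-5,-2] (was [-4,-2]); enqueue [0,4]
  #8 pop 2: in=[-5,-1] → [-5,-1] (was [-4,-1]); enqueue [1]
  #9 pop 3: in=[-4,-1] → [-3,1] (was [-2,1]); enqueue []
  #10 pop 0: in=[-5,-1] → [-5,-1] (was [-4,-1]); enqueue []
  #11 pop 4: in=[-5,-2] → [-5,-1] (was [-4,-1]); enqueue [0,2,3]
  #12 pop 1: in=[-5,-1] → [-5,-2] (no change)
  #13 pop 0: in=[-5,-1] → [-5,-1] (no change)
  #14 pop 2: in=[-5,-1] → [-5,-1] (no change)
  #15 pop 3: in=[-5,-1] → [-4,1] (was [-3,1]); enqueue []

Fixpoint:
  val[0] = [-5,-1]
  val[1] = [-5,-2]
  val[2] = [-5,-1]
  val[3] = [-4,1]
  val[4] = [-5,-1]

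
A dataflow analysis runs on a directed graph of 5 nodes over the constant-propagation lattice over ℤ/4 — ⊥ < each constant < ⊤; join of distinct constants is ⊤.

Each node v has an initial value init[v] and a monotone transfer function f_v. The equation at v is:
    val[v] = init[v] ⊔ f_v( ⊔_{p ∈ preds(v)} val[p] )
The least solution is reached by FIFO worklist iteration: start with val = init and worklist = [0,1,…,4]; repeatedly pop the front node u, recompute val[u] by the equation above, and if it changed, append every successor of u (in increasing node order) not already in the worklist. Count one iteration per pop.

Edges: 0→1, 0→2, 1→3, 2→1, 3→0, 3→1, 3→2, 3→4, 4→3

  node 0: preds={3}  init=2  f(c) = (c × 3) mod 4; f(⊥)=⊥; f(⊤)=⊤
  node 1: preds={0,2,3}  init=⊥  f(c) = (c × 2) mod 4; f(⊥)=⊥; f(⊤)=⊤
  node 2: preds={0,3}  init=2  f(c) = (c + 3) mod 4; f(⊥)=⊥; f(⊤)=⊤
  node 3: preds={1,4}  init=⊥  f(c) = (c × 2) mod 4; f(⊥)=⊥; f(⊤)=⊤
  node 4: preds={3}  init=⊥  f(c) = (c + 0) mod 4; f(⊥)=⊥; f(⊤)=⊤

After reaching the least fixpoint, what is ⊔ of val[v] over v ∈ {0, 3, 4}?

⊤

Worklist (14 pops):
  #1 pop 0: in=⊥ → 2 (no change)
  #2 pop 1: in=2 → 0 (was ⊥); enqueue []
  #3 pop 2: in=2 → ⊤ (was 2); enqueue [1]
  #4 pop 3: in=0 → 0 (was ⊥); enqueue [0,2]
  #5 pop 4: in=0 → 0 (was ⊥); enqueue [3]
  #6 pop 1: in=⊤ → ⊤ (was 0); enqueue []
  #7 pop 0: in=0 → ⊤ (was 2); enqueue [1]
  #8 pop 2: in=⊤ → ⊤ (no change)
  #9 pop 3: in=⊤ → ⊤ (was 0); enqueue [0,2,4]
  #10 pop 1: in=⊤ → ⊤ (no change)
  #11 pop 0: in=⊤ → ⊤ (no change)
  #12 pop 2: in=⊤ → ⊤ (no change)
  #13 pop 4: in=⊤ → ⊤ (was 0); enqueue [3]
  #14 pop 3: in=⊤ → ⊤ (no change)

Fixpoint:
  val[0] = ⊤
  val[1] = ⊤
  val[2] = ⊤
  val[3] = ⊤
  val[4] = ⊤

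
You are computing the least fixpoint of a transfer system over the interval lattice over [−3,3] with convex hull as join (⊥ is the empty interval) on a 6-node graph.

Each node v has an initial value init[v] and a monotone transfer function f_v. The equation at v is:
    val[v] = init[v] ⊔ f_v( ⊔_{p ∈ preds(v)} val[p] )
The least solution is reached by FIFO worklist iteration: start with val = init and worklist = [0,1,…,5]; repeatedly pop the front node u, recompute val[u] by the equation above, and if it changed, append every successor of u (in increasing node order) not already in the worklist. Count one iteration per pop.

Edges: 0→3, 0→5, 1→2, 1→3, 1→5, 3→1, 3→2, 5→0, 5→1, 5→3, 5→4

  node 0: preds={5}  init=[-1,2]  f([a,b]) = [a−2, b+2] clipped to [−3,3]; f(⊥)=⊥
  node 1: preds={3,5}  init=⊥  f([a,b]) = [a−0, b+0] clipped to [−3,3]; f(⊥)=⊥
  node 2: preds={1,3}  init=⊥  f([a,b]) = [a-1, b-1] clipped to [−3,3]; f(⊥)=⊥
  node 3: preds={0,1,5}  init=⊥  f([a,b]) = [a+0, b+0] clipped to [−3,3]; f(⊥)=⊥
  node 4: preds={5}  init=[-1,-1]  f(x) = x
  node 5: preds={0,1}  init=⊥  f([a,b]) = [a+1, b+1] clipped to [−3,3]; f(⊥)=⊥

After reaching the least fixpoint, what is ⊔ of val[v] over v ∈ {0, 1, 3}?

[-3,3]

Worklist (24 pops):
  #1 pop 0: in=⊥ → [-1,2] (no change)
  #2 pop 1: in=⊥ → ⊥ (no change)
  #3 pop 2: in=⊥ → ⊥ (no change)
  #4 pop 3: in=[-1,2] → [-1,2] (was ⊥); enqueue [1,2]
  #5 pop 4: in=⊥ → [-1,-1] (no change)
  #6 pop 5: in=[-1,2] → [0,3] (was ⊥); enqueue [0,3,4]
  #7 pop 1: in=[-1,3] → [-1,3] (was ⊥); enqueue [5]
  #8 pop 2: in=[-1,3] → [-2,2] (was ⊥); enqueue []
  #9 pop 0: in=[0,3] → [-2,3] (was [-1,2]); enqueue []
  #10 pop 3: in=[-2,3] → [-2,3] (was [-1,2]); enqueue [1,2]
  #11 pop 4: in=[0,3] → [-1,3] (was [-1,-1]); enqueue []
  #12 pop 5: in=[-2,3] → [-1,3] (was [0,3]); enqueue [0,3,4]
  #13 pop 1: in=[-2,3] → [-2,3] (was [-1,3]); enqueue [5]
  #14 pop 2: in=[-2,3] → [-3,2] (was [-2,2]); enqueue []
  #15 pop 0: in=[-1,3] → [-3,3] (was [-2,3]); enqueue []
  #16 pop 3: in=[-3,3] → [-3,3] (was [-2,3]); enqueue [1,2]
  #17 pop 4: in=[-1,3] → [-1,3] (no change)
  #18 pop 5: in=[-3,3] → [-2,3] (was [-1,3]); enqueue [0,3,4]
  #19 pop 1: in=[-3,3] → [-3,3] (was [-2,3]); enqueue [5]
  #20 pop 2: in=[-3,3] → [-3,2] (no change)
  #21 pop 0: in=[-2,3] → [-3,3] (no change)
  #22 pop 3: in=[-3,3] → [-3,3] (no change)
  #23 pop 4: in=[-2,3] → [-2,3] (was [-1,3]); enqueue []
  #24 pop 5: in=[-3,3] → [-2,3] (no change)

Fixpoint:
  val[0] = [-3,3]
  val[1] = [-3,3]
  val[2] = [-3,2]
  val[3] = [-3,3]
  val[4] = [-2,3]
  val[5] = [-2,3]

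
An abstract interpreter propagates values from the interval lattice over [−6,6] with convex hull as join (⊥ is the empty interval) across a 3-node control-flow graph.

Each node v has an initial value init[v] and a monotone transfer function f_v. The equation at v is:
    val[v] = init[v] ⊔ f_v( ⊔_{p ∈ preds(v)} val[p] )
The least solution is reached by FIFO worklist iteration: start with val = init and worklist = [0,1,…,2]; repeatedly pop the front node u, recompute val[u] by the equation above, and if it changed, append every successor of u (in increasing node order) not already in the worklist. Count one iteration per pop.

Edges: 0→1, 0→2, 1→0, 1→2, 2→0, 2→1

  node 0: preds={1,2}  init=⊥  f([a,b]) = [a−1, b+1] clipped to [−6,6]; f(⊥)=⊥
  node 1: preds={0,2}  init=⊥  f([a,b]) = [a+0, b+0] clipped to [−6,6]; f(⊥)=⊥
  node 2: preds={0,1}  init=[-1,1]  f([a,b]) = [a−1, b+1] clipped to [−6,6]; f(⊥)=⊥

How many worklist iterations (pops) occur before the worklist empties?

Iteration log — 11 steps:
  step 1. node 0  ⊔preds=[-1,1]  new=[-2,2]  old=⊥  +wl: 
  step 2. node 1  ⊔preds=[-2,2]  new=[-2,2]  old=⊥  +wl: 0
  step 3. node 2  ⊔preds=[-2,2]  new=[-3,3]  old=[-1,1]  +wl: 1
  step 4. node 0  ⊔preds=[-3,3]  new=[-4,4]  old=[-2,2]  +wl: 2
  step 5. node 1  ⊔preds=[-4,4]  new=[-4,4]  old=[-2,2]  +wl: 0
  step 6. node 2  ⊔preds=[-4,4]  new=[-5,5]  old=[-3,3]  +wl: 1
  step 7. node 0  ⊔preds=[-5,5]  new=[-6,6]  old=[-4,4]  +wl: 2
  step 8. node 1  ⊔preds=[-6,6]  new=[-6,6]  old=[-4,4]  +wl: 0
  step 9. node 2  ⊔preds=[-6,6]  new=[-6,6]  old=[-5,5]  +wl: 1
  step 10. node 0  ⊔preds=[-6,6]  new=[-6,6]  stable
  step 11. node 1  ⊔preds=[-6,6]  new=[-6,6]  stable

Least fixpoint reached:
  node 0: [-6,6]
  node 1: [-6,6]
  node 2: [-6,6]

11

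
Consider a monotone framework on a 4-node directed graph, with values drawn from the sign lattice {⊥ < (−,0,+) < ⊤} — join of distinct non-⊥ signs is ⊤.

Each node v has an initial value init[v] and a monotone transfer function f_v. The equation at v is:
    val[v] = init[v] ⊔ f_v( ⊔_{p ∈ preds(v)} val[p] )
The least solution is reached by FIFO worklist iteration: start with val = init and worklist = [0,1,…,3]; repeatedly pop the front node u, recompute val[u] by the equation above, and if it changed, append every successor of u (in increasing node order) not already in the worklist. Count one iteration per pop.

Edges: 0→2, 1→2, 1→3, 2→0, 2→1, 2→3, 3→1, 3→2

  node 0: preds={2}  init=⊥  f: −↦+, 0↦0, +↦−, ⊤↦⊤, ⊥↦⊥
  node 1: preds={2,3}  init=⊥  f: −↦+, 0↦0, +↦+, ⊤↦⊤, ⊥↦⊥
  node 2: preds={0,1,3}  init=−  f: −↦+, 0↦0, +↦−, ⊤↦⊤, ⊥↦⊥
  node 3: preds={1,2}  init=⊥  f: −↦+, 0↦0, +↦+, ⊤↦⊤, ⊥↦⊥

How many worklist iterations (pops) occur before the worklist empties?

Iteration log — 10 steps:
  step 1. node 0  ⊔preds=−  new=+  old=⊥  +wl: 
  step 2. node 1  ⊔preds=−  new=+  old=⊥  +wl: 
  step 3. node 2  ⊔preds=+  new=−  stable
  step 4. node 3  ⊔preds=⊤  new=⊤  old=⊥  +wl: 1,2
  step 5. node 1  ⊔preds=⊤  new=⊤  old=+  +wl: 3
  step 6. node 2  ⊔preds=⊤  new=⊤  old=−  +wl: 0,1
  step 7. node 3  ⊔preds=⊤  new=⊤  stable
  step 8. node 0  ⊔preds=⊤  new=⊤  old=+  +wl: 2
  step 9. node 1  ⊔preds=⊤  new=⊤  stable
  step 10. node 2  ⊔preds=⊤  new=⊤  stable

Least fixpoint reached:
  node 0: ⊤
  node 1: ⊤
  node 2: ⊤
  node 3: ⊤

10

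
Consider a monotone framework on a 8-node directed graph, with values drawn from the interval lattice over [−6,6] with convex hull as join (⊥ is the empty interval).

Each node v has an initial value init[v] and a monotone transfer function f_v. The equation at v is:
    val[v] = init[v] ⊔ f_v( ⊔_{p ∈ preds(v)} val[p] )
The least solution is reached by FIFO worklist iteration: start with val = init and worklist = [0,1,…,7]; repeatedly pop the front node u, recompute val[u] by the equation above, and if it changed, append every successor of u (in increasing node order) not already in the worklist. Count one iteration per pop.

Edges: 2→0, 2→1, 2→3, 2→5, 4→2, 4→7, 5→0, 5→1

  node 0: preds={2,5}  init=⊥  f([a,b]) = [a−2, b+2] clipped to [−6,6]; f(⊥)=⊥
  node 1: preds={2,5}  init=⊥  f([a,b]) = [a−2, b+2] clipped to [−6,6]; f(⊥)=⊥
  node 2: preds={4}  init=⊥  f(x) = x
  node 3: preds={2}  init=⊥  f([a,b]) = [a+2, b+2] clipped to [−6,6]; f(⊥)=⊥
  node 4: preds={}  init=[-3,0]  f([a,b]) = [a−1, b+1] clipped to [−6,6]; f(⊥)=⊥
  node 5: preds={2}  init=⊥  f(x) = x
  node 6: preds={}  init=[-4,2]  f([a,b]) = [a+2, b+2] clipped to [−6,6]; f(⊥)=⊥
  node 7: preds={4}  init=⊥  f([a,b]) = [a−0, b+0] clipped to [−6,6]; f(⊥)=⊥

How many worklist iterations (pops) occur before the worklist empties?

Worklist (10 pops):
  #1 pop 0: in=⊥ → ⊥ (no change)
  #2 pop 1: in=⊥ → ⊥ (no change)
  #3 pop 2: in=[-3,0] → [-3,0] (was ⊥); enqueue [0,1]
  #4 pop 3: in=[-3,0] → [-1,2] (was ⊥); enqueue []
  #5 pop 4: in=⊥ → [-3,0] (no change)
  #6 pop 5: in=[-3,0] → [-3,0] (was ⊥); enqueue []
  #7 pop 6: in=⊥ → [-4,2] (no change)
  #8 pop 7: in=[-3,0] → [-3,0] (was ⊥); enqueue []
  #9 pop 0: in=[-3,0] → [-5,2] (was ⊥); enqueue []
  #10 pop 1: in=[-3,0] → [-5,2] (was ⊥); enqueue []

Fixpoint:
  val[0] = [-5,2]
  val[1] = [-5,2]
  val[2] = [-3,0]
  val[3] = [-1,2]
  val[4] = [-3,0]
  val[5] = [-3,0]
  val[6] = [-4,2]
  val[7] = [-3,0]

10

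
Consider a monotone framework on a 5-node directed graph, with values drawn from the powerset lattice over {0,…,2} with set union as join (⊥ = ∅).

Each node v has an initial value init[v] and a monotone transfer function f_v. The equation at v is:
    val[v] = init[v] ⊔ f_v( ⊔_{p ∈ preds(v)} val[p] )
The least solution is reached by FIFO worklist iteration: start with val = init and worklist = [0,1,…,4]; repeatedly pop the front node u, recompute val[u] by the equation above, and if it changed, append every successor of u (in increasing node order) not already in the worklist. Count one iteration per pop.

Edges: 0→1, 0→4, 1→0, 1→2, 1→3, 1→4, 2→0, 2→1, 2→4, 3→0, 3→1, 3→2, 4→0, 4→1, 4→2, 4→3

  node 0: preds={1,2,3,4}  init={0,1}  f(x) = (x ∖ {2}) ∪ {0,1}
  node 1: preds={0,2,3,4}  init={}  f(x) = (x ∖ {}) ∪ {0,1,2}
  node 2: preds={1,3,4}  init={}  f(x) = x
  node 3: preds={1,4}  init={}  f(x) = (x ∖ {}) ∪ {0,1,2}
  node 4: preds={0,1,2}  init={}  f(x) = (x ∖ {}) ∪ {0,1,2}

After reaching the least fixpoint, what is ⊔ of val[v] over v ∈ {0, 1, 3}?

{0,1,2}

Iteration log — 9 steps:
  step 1. node 0  ⊔preds={}  new={0,1}  stable
  step 2. node 1  ⊔preds={0,1}  new={0,1,2}  old={}  +wl: 0
  step 3. node 2  ⊔preds={0,1,2}  new={0,1,2}  old={}  +wl: 1
  step 4. node 3  ⊔preds={0,1,2}  new={0,1,2}  old={}  +wl: 2
  step 5. node 4  ⊔preds={0,1,2}  new={0,1,2}  old={}  +wl: 3
  step 6. node 0  ⊔preds={0,1,2}  new={0,1}  stable
  step 7. node 1  ⊔preds={0,1,2}  new={0,1,2}  stable
  step 8. node 2  ⊔preds={0,1,2}  new={0,1,2}  stable
  step 9. node 3  ⊔preds={0,1,2}  new={0,1,2}  stable

Least fixpoint reached:
  node 0: {0,1}
  node 1: {0,1,2}
  node 2: {0,1,2}
  node 3: {0,1,2}
  node 4: {0,1,2}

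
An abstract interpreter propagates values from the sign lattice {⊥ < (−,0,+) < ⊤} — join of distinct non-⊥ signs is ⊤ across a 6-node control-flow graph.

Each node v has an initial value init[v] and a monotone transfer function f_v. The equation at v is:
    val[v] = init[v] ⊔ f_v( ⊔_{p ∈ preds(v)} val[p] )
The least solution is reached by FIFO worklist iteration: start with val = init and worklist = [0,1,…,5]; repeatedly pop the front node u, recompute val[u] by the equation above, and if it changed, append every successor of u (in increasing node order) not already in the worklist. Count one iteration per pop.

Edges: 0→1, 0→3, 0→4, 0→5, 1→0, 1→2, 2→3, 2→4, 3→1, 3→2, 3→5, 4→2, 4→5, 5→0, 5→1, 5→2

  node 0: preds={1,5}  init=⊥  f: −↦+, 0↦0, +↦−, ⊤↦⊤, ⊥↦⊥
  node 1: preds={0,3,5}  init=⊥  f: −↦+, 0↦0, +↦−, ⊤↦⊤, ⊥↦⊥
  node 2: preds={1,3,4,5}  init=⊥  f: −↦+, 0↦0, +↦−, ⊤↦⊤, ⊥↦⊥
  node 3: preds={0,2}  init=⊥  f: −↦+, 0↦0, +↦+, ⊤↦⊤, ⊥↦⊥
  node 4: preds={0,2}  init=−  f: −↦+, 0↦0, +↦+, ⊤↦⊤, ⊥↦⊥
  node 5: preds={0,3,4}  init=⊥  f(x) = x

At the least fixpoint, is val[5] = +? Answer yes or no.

Iteration log — 14 steps:
  step 1. node 0  ⊔preds=⊥  new=⊥  stable
  step 2. node 1  ⊔preds=⊥  new=⊥  stable
  step 3. node 2  ⊔preds=−  new=+  old=⊥  +wl: 
  step 4. node 3  ⊔preds=+  new=+  old=⊥  +wl: 1,2
  step 5. node 4  ⊔preds=+  new=⊤  old=−  +wl: 
  step 6. node 5  ⊔preds=⊤  new=⊤  old=⊥  +wl: 0
  step 7. node 1  ⊔preds=⊤  new=⊤  old=⊥  +wl: 
  step 8. node 2  ⊔preds=⊤  new=⊤  old=+  +wl: 3,4
  step 9. node 0  ⊔preds=⊤  new=⊤  old=⊥  +wl: 1,5
  step 10. node 3  ⊔preds=⊤  new=⊤  old=+  +wl: 2
  step 11. node 4  ⊔preds=⊤  new=⊤  stable
  step 12. node 1  ⊔preds=⊤  new=⊤  stable
  step 13. node 5  ⊔preds=⊤  new=⊤  stable
  step 14. node 2  ⊔preds=⊤  new=⊤  stable

Least fixpoint reached:
  node 0: ⊤
  node 1: ⊤
  node 2: ⊤
  node 3: ⊤
  node 4: ⊤
  node 5: ⊤

no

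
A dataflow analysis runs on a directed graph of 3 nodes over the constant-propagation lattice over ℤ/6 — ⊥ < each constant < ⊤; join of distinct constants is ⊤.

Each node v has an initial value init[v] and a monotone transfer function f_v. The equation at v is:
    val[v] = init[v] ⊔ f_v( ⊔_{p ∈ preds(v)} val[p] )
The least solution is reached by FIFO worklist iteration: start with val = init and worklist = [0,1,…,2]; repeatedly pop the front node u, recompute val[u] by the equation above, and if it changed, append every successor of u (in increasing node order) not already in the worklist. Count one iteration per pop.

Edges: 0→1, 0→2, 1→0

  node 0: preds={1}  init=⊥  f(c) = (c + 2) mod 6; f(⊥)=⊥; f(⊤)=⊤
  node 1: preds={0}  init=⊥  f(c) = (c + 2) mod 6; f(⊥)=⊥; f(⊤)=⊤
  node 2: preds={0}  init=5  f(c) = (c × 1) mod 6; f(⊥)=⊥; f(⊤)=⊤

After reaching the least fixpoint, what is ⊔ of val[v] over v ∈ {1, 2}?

Iteration log — 3 steps:
  step 1. node 0  ⊔preds=⊥  new=⊥  stable
  step 2. node 1  ⊔preds=⊥  new=⊥  stable
  step 3. node 2  ⊔preds=⊥  new=5  stable

Least fixpoint reached:
  node 0: ⊥
  node 1: ⊥
  node 2: 5

5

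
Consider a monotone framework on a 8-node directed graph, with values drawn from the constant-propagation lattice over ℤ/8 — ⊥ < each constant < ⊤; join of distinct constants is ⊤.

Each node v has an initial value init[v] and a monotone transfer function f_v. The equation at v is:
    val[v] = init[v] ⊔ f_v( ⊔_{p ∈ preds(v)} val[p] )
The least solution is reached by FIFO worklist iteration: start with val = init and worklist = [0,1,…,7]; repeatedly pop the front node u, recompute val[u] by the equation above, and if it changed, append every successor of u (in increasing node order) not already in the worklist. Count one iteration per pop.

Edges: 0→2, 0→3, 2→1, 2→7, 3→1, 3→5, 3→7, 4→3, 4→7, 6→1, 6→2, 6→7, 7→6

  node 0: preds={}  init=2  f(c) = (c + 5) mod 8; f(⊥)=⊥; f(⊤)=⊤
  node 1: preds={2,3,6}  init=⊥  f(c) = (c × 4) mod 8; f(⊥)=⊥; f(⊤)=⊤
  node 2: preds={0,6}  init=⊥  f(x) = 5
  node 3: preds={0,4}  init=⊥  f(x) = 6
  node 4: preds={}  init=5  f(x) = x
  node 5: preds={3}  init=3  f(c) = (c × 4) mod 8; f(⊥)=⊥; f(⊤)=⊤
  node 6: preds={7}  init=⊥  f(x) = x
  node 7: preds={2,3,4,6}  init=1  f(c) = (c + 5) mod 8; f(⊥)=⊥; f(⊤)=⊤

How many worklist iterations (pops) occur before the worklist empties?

Iteration log — 14 steps:
  step 1. node 0  ⊔preds=⊥  new=2  stable
  step 2. node 1  ⊔preds=⊥  new=⊥  stable
  step 3. node 2  ⊔preds=2  new=5  old=⊥  +wl: 1
  step 4. node 3  ⊔preds=⊤  new=6  old=⊥  +wl: 
  step 5. node 4  ⊔preds=⊥  new=5  stable
  step 6. node 5  ⊔preds=6  new=⊤  old=3  +wl: 
  step 7. node 6  ⊔preds=1  new=1  old=⊥  +wl: 2
  step 8. node 7  ⊔preds=⊤  new=⊤  old=1  +wl: 6
  step 9. node 1  ⊔preds=⊤  new=⊤  old=⊥  +wl: 
  step 10. node 2  ⊔preds=⊤  new=5  stable
  step 11. node 6  ⊔preds=⊤  new=⊤  old=1  +wl: 1,2,7
  step 12. node 1  ⊔preds=⊤  new=⊤  stable
  step 13. node 2  ⊔preds=⊤  new=5  stable
  step 14. node 7  ⊔preds=⊤  new=⊤  stable

Least fixpoint reached:
  node 0: 2
  node 1: ⊤
  node 2: 5
  node 3: 6
  node 4: 5
  node 5: ⊤
  node 6: ⊤
  node 7: ⊤

14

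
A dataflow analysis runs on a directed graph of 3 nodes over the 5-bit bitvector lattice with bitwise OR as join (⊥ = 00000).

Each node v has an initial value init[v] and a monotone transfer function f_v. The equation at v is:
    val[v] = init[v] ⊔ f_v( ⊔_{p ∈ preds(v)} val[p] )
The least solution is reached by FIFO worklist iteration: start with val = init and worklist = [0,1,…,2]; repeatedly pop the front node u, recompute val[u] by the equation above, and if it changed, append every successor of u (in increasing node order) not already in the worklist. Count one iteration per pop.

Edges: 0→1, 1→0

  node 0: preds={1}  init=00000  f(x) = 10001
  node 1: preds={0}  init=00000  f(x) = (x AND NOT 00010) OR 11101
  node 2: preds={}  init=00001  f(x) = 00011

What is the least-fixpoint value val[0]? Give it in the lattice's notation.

10001

Worklist (4 pops):
  #1 pop 0: in=00000 → 10001 (was 00000); enqueue []
  #2 pop 1: in=10001 → 11101 (was 00000); enqueue [0]
  #3 pop 2: in=00000 → 00011 (was 00001); enqueue []
  #4 pop 0: in=11101 → 10001 (no change)

Fixpoint:
  val[0] = 10001
  val[1] = 11101
  val[2] = 00011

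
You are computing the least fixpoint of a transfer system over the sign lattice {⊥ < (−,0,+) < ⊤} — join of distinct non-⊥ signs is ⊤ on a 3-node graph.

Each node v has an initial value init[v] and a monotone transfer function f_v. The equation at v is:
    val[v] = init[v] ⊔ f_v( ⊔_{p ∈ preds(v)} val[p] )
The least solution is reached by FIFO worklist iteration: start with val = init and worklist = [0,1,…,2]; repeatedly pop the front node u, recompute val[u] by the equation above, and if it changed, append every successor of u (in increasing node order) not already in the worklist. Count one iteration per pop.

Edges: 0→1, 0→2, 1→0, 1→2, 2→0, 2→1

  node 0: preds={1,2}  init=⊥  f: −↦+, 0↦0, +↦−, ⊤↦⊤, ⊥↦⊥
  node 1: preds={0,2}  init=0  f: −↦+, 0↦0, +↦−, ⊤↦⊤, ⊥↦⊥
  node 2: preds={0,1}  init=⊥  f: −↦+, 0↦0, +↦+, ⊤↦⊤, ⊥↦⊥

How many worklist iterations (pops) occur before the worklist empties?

5

Iteration log — 5 steps:
  step 1. node 0  ⊔preds=0  new=0  old=⊥  +wl: 
  step 2. node 1  ⊔preds=0  new=0  stable
  step 3. node 2  ⊔preds=0  new=0  old=⊥  +wl: 0,1
  step 4. node 0  ⊔preds=0  new=0  stable
  step 5. node 1  ⊔preds=0  new=0  stable

Least fixpoint reached:
  node 0: 0
  node 1: 0
  node 2: 0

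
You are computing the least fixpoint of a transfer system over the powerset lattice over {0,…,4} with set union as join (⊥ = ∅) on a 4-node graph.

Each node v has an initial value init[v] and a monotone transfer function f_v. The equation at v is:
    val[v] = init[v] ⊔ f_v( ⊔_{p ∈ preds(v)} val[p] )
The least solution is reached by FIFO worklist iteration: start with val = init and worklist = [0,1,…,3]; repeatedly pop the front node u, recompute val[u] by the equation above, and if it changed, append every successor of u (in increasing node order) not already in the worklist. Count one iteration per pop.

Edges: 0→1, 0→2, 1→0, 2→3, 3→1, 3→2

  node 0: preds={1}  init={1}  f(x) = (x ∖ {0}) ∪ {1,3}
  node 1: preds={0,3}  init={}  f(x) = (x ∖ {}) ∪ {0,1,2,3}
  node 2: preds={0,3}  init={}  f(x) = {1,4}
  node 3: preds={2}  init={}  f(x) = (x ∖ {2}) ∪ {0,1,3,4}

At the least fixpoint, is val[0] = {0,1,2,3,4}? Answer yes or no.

no

Worklist (10 pops):
  #1 pop 0: in={} → {1,3} (was {1}); enqueue []
  #2 pop 1: in={1,3} → {0,1,2,3} (was {}); enqueue [0]
  #3 pop 2: in={1,3} → {1,4} (was {}); enqueue []
  #4 pop 3: in={1,4} → {0,1,3,4} (was {}); enqueue [1,2]
  #5 pop 0: in={0,1,2,3} → {1,2,3} (was {1,3}); enqueue []
  #6 pop 1: in={0,1,2,3,4} → {0,1,2,3,4} (was {0,1,2,3}); enqueue [0]
  #7 pop 2: in={0,1,2,3,4} → {1,4} (no change)
  #8 pop 0: in={0,1,2,3,4} → {1,2,3,4} (was {1,2,3}); enqueue [1,2]
  #9 pop 1: in={0,1,2,3,4} → {0,1,2,3,4} (no change)
  #10 pop 2: in={0,1,2,3,4} → {1,4} (no change)

Fixpoint:
  val[0] = {1,2,3,4}
  val[1] = {0,1,2,3,4}
  val[2] = {1,4}
  val[3] = {0,1,3,4}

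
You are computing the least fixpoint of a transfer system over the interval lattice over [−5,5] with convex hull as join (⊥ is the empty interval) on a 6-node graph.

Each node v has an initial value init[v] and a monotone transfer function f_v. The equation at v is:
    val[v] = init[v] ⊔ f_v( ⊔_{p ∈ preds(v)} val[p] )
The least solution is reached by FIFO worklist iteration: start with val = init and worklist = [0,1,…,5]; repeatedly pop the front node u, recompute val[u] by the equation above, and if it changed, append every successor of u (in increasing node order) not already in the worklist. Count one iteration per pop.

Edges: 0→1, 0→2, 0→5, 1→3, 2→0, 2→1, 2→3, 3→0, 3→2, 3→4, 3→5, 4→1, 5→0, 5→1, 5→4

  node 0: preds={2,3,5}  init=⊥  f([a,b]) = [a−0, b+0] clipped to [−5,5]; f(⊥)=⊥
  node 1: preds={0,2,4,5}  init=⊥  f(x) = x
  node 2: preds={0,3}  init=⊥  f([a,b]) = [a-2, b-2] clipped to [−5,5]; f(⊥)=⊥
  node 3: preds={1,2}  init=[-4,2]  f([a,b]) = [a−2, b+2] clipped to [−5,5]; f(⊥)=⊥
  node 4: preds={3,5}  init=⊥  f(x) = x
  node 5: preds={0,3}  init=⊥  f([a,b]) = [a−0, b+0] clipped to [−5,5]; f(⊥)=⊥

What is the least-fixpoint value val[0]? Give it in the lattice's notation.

Trace (21 dequeues):
  [1] u=0 | in [-4,2] | out [-4,2] | prev ⊥ | push {}
  [2] u=1 | in [-4,2] | out [-4,2] | prev ⊥ | push {}
  [3] u=2 | in [-4,2] | out [-5,0] | prev ⊥ | push {0,1}
  [4] u=3 | in [-5,2] | out [-5,4] | prev [-4,2] | push {2}
  [5] u=4 | in [-5,4] | out [-5,4] | prev ⊥ | push {}
  [6] u=5 | in [-5,4] | out [-5,4] | prev ⊥ | push {4}
  [7] u=0 | in [-5,4] | out [-5,4] | prev [-4,2] | push {5}
  [8] u=1 | in [-5,4] | out [-5,4] | prev [-4,2] | push {3}
  [9] u=2 | in [-5,4] | out [-5,2] | prev [-5,0] | push {0,1}
  [10] u=4 | in [-5,4] | out [-5,4] | ==
  [11] u=5 | in [-5,4] | out [-5,4] | ==
  [12] u=3 | in [-5,4] | out [-5,5] | prev [-5,4] | push {2,4,5}
  [13] u=0 | in [-5,5] | out [-5,5] | prev [-5,4] | push {}
  [14] u=1 | in [-5,5] | out [-5,5] | prev [-5,4] | push {3}
  [15] u=2 | in [-5,5] | out [-5,3] | prev [-5,2] | push {0,1}
  [16] u=4 | in [-5,5] | out [-5,5] | prev [-5,4] | push {}
  [17] u=5 | in [-5,5] | out [-5,5] | prev [-5,4] | push {4}
  [18] u=3 | in [-5,5] | out [-5,5] | ==
  [19] u=0 | in [-5,5] | out [-5,5] | ==
  [20] u=1 | in [-5,5] | out [-5,5] | ==
  [21] u=4 | in [-5,5] | out [-5,5] | ==

Converged values:
  [0] [-5,5]
  [1] [-5,5]
  [2] [-5,3]
  [3] [-5,5]
  [4] [-5,5]
  [5] [-5,5]

[-5,5]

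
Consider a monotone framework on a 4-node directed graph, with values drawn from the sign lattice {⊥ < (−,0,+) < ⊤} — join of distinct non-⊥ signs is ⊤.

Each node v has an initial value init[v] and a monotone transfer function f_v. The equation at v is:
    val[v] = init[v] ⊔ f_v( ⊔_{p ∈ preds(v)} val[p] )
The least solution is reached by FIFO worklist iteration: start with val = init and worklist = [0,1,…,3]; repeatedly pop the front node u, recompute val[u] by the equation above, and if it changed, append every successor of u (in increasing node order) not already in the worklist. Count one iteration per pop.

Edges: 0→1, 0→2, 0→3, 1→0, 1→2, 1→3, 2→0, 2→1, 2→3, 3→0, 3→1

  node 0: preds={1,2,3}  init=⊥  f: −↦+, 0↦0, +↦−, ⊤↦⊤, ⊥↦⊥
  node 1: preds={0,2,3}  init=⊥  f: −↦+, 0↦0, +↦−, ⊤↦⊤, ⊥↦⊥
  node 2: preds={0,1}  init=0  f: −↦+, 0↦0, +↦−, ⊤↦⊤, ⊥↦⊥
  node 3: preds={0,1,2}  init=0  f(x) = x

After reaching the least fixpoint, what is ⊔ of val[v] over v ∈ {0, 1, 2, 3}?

Worklist (5 pops):
  #1 pop 0: in=0 → 0 (was ⊥); enqueue []
  #2 pop 1: in=0 → 0 (was ⊥); enqueue [0]
  #3 pop 2: in=0 → 0 (no change)
  #4 pop 3: in=0 → 0 (no change)
  #5 pop 0: in=0 → 0 (no change)

Fixpoint:
  val[0] = 0
  val[1] = 0
  val[2] = 0
  val[3] = 0

0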